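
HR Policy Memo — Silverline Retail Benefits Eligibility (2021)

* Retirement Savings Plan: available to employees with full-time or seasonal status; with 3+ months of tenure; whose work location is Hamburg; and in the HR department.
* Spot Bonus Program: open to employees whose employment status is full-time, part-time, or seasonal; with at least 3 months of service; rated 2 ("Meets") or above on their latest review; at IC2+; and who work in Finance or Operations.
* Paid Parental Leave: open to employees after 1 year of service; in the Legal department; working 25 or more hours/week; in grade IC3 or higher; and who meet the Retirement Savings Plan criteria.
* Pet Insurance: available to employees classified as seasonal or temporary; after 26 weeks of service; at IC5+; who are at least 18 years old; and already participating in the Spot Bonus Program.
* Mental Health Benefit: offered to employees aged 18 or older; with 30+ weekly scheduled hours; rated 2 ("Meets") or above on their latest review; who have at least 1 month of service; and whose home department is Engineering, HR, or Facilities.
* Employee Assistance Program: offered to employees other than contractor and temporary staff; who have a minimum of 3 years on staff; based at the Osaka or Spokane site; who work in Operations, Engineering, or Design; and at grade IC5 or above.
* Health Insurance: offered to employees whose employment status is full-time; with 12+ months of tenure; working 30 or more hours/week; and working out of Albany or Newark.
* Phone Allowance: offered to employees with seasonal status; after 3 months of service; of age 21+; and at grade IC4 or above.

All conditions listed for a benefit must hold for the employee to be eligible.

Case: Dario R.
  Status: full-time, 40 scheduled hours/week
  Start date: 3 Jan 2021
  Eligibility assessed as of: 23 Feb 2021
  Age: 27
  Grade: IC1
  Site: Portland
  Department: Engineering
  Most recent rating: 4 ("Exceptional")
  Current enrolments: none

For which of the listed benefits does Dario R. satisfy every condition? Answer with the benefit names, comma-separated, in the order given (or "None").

Service from 3 Jan 2021 to 23 Feb 2021: 51 days.
Retirement Savings Plan — status full-time ✓; service 51 days < 3 months (≈90 days) ✗ → not eligible.
Spot Bonus Program — status full-time ✓; service 51 days < 3 months (≈90 days) ✗ → not eligible.
Paid Parental Leave — service 51 days < 1 year (≈365 days) ✗ → not eligible.
Pet Insurance — status full-time ✗ (requires seasonal or temporary) → not eligible.
Mental Health Benefit — age 27 ≥ 18 ✓; 40 hrs/wk ≥ 30 ✓; rating 4 ≥ 2 ✓; service 51 days ≥ 1 month (≈30 days) ✓; dept Engineering ✓ → eligible.
Employee Assistance Program — status full-time ✓ (not excluded); service 51 days < 3 years (≈1095 days) ✗ → not eligible.
Health Insurance — status full-time ✓; service 51 days < 12 months (≈360 days) ✗ → not eligible.
Phone Allowance — status full-time ✗ (requires seasonal) → not eligible.

Mental Health Benefit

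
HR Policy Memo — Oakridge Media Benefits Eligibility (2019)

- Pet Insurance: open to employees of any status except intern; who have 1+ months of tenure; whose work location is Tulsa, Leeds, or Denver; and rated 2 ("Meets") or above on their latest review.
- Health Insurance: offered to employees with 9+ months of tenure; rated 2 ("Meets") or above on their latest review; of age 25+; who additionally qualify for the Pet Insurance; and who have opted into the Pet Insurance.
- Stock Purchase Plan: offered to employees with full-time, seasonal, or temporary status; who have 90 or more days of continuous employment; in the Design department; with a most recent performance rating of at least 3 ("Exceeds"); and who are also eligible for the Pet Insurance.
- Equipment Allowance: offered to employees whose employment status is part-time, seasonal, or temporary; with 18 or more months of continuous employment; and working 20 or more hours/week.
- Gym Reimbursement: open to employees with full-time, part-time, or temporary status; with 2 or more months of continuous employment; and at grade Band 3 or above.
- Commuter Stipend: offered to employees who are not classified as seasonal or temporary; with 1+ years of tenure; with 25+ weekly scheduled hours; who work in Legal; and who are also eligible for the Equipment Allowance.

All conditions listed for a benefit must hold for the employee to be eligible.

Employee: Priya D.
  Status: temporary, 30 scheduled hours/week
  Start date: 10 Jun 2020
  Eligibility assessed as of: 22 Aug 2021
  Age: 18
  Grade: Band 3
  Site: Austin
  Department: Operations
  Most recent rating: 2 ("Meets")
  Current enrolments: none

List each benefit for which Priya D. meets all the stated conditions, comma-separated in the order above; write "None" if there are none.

Service from 10 Jun 2020 to 22 Aug 2021: 438 days.
Pet Insurance — status temporary ✓ (not excluded); service 438 days ≥ 1 month (≈30 days) ✓; site Austin ✗ (not Tulsa, Leeds, or Denver) → not eligible.
Health Insurance — service 438 days ≥ 9 months (≈270 days) ✓; rating 2 ≥ 2 ✓; age 18 < 25 ✗ → not eligible.
Stock Purchase Plan — status temporary ✓; service 438 days ≥ 90 days ✓; dept Operations ✗ → not eligible.
Equipment Allowance — status temporary ✓; service 438 days < 18 months (≈540 days) ✗ → not eligible.
Gym Reimbursement — status temporary ✓; service 438 days ≥ 2 months (≈60 days) ✓; grade Band 3 ≥ Band 3 ✓ → eligible.
Commuter Stipend — status temporary ✗ (excluded) → not eligible.

Gym Reimbursement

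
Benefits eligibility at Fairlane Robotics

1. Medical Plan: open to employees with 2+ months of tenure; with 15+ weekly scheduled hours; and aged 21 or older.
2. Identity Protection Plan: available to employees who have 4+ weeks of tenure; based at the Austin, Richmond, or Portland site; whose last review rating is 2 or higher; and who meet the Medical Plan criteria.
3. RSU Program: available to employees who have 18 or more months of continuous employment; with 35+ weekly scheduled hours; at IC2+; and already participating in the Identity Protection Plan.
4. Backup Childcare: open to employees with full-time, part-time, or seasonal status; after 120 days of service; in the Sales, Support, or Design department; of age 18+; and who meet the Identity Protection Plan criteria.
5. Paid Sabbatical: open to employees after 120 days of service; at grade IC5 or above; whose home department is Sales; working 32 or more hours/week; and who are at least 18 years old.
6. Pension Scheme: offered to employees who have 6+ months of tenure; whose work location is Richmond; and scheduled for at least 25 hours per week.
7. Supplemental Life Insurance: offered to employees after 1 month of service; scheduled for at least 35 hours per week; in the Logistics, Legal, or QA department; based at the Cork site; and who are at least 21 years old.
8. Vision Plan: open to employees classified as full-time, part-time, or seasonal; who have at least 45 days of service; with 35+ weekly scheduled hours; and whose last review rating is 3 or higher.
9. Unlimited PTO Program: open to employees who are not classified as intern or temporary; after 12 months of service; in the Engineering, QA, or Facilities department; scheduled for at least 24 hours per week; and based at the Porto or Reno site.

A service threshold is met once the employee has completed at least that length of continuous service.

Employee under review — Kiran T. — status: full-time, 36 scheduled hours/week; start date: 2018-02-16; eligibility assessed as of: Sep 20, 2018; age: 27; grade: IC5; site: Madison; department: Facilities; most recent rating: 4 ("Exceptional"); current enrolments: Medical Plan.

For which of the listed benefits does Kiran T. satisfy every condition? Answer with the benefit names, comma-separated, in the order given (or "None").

Medical Plan, Vision Plan

Service from 2018-02-16 to Sep 20, 2018: 216 days.
Medical Plan — service 216 days ≥ 2 months (≈60 days) ✓; 36 hrs/wk ≥ 15 ✓; age 27 ≥ 21 ✓ → eligible.
Identity Protection Plan — service 216 days ≥ 4 weeks (≈28 days) ✓; site Madison ✗ (not Austin, Richmond, or Portland) → not eligible.
RSU Program — service 216 days < 18 months (≈540 days) ✗ → not eligible.
Backup Childcare — status full-time ✓; service 216 days ≥ 120 days ✓; dept Facilities ✗ → not eligible.
Paid Sabbatical — service 216 days ≥ 120 days ✓; grade IC5 ≥ IC5 ✓; dept Facilities ✗ → not eligible.
Pension Scheme — service 216 days ≥ 6 months (≈180 days) ✓; site Madison ✗ (not Richmond) → not eligible.
Supplemental Life Insurance — service 216 days ≥ 1 month (≈30 days) ✓; 36 hrs/wk ≥ 35 ✓; dept Facilities ✗ → not eligible.
Vision Plan — status full-time ✓; service 216 days ≥ 45 days ✓; 36 hrs/wk ≥ 35 ✓; rating 4 ≥ 3 ✓ → eligible.
Unlimited PTO Program — status full-time ✓ (not excluded); service 216 days < 12 months (≈360 days) ✗ → not eligible.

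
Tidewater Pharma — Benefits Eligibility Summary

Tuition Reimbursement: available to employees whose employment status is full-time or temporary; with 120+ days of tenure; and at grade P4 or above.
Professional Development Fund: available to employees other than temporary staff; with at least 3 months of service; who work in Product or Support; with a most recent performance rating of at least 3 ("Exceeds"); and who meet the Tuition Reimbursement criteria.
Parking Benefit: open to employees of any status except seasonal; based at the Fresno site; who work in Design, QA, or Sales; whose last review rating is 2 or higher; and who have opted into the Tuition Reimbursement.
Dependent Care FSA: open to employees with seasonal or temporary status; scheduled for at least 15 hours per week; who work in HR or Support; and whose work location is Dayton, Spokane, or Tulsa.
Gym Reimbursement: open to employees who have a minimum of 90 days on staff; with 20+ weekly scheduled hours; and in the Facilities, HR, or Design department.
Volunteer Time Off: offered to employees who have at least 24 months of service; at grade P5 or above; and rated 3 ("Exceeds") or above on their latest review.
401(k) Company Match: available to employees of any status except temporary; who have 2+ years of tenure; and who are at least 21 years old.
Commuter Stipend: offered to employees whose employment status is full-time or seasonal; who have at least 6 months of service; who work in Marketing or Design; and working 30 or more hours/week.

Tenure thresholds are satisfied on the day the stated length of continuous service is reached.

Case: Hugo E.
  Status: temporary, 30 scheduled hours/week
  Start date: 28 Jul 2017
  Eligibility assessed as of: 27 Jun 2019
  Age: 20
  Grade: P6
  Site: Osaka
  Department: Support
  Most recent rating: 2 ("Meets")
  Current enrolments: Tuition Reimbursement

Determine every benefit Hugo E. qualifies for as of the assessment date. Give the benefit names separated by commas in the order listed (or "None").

Service from 28 Jul 2017 to 27 Jun 2019: 699 days.
Tuition Reimbursement — status temporary ✓; service 699 days ≥ 120 days ✓; grade P6 ≥ P4 ✓ → eligible.
Professional Development Fund — status temporary ✗ (excluded) → not eligible.
Parking Benefit — status temporary ✓ (not excluded); site Osaka ✗ (not Fresno) → not eligible.
Dependent Care FSA — status temporary ✓; 30 hrs/wk ≥ 15 ✓; dept Support ✓; site Osaka ✗ (not Dayton, Spokane, or Tulsa) → not eligible.
Gym Reimbursement — service 699 days ≥ 90 days ✓; 30 hrs/wk ≥ 20 ✓; dept Support ✗ → not eligible.
Volunteer Time Off — service 699 days < 24 months (≈720 days) ✗ → not eligible.
401(k) Company Match — status temporary ✗ (excluded) → not eligible.
Commuter Stipend — status temporary ✗ (requires full-time or seasonal) → not eligible.

Tuition Reimbursement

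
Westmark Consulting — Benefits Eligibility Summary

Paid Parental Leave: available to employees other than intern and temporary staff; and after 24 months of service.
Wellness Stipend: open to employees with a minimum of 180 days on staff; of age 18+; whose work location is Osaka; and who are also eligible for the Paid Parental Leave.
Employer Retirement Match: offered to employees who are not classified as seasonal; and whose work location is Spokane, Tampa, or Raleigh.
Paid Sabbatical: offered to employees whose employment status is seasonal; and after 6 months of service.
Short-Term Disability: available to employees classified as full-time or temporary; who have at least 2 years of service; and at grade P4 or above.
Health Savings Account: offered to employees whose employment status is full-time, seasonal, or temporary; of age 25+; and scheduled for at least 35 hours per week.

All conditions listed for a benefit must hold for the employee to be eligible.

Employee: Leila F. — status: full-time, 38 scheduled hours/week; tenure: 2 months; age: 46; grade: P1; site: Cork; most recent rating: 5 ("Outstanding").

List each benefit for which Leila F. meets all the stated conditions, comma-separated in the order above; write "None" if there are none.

Health Savings Account

Paid Parental Leave — status full-time ✓ (not excluded); service 2 months < 24 months ✗ → not eligible.
Wellness Stipend — service 2 months < 180 days ✗ → not eligible.
Employer Retirement Match — status full-time ✓ (not excluded); site Cork ✗ (not Spokane, Tampa, or Raleigh) → not eligible.
Paid Sabbatical — status full-time ✗ (requires seasonal) → not eligible.
Short-Term Disability — status full-time ✓; service 2 months < 2 years (≈730 days) ✗ → not eligible.
Health Savings Account — status full-time ✓; age 46 ≥ 25 ✓; 38 hrs/wk ≥ 35 ✓ → eligible.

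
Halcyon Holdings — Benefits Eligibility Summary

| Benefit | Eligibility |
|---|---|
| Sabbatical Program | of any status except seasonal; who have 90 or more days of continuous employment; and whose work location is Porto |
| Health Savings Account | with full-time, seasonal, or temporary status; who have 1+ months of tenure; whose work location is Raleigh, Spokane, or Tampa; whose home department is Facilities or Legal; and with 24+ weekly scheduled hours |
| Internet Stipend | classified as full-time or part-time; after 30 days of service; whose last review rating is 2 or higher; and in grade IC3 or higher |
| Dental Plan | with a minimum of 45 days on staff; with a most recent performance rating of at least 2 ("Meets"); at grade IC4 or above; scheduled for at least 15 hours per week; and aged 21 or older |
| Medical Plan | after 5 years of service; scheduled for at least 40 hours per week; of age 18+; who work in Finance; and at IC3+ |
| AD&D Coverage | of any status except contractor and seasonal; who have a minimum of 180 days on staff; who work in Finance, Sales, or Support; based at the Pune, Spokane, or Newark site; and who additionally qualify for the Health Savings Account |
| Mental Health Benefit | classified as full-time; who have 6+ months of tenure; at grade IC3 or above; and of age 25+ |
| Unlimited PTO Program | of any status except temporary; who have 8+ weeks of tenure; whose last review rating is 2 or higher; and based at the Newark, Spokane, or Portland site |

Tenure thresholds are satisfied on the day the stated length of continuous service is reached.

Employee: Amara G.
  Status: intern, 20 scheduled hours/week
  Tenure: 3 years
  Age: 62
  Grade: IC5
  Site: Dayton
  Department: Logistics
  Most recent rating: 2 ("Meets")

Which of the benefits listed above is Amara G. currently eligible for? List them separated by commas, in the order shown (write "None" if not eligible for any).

Dental Plan

Sabbatical Program — status intern ✓ (not excluded); service 3 years ≥ 90 days ✓; site Dayton ✗ (not Porto) → not eligible.
Health Savings Account — status intern ✗ (requires full-time, seasonal, or temporary) → not eligible.
Internet Stipend — status intern ✗ (requires full-time or part-time) → not eligible.
Dental Plan — service 3 years ≥ 45 days ✓; rating 2 ≥ 2 ✓; grade IC5 ≥ IC4 ✓; 20 hrs/wk ≥ 15 ✓; age 62 ≥ 21 ✓ → eligible.
Medical Plan — service 3 years < 5 years ✗ → not eligible.
AD&D Coverage — status intern ✓ (not excluded); service 3 years ≥ 180 days ✓; dept Logistics ✗ → not eligible.
Mental Health Benefit — status intern ✗ (requires full-time) → not eligible.
Unlimited PTO Program — status intern ✓ (not excluded); service 3 years ≥ 8 weeks (≈56 days) ✓; rating 2 ≥ 2 ✓; site Dayton ✗ (not Newark, Spokane, or Portland) → not eligible.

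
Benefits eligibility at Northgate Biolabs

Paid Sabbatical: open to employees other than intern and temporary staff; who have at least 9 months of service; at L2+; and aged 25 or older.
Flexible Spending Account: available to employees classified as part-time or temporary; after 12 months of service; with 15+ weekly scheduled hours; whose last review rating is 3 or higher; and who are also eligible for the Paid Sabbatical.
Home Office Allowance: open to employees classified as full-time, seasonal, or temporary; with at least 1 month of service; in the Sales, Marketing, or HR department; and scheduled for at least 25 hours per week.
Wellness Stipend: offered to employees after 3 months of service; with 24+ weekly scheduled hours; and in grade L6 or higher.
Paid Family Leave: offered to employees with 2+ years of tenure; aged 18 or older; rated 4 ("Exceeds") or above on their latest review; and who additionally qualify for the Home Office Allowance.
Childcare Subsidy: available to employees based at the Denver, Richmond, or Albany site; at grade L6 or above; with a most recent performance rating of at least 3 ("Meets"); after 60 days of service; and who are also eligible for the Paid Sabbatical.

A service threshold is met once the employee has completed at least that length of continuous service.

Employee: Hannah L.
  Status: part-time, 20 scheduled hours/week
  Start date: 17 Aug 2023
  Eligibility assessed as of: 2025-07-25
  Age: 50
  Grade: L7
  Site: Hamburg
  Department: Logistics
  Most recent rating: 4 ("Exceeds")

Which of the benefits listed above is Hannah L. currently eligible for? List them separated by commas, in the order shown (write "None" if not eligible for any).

Service from 17 Aug 2023 to 2025-07-25: 708 days.
Paid Sabbatical — status part-time ✓ (not excluded); service 708 days ≥ 9 months (≈270 days) ✓; grade L7 ≥ L2 ✓; age 50 ≥ 25 ✓ → eligible.
Flexible Spending Account — status part-time ✓; service 708 days ≥ 12 months (≈360 days) ✓; 20 hrs/wk ≥ 15 ✓; rating 4 ≥ 3 ✓; eligible for Paid Sabbatical ✓ → eligible.
Home Office Allowance — status part-time ✗ (requires full-time, seasonal, or temporary) → not eligible.
Wellness Stipend — service 708 days ≥ 3 months (≈90 days) ✓; 20 hrs/wk < 24 ✗ → not eligible.
Paid Family Leave — service 708 days < 2 years (≈730 days) ✗ → not eligible.
Childcare Subsidy — site Hamburg ✗ (not Denver, Richmond, or Albany) → not eligible.

Paid Sabbatical, Flexible Spending Account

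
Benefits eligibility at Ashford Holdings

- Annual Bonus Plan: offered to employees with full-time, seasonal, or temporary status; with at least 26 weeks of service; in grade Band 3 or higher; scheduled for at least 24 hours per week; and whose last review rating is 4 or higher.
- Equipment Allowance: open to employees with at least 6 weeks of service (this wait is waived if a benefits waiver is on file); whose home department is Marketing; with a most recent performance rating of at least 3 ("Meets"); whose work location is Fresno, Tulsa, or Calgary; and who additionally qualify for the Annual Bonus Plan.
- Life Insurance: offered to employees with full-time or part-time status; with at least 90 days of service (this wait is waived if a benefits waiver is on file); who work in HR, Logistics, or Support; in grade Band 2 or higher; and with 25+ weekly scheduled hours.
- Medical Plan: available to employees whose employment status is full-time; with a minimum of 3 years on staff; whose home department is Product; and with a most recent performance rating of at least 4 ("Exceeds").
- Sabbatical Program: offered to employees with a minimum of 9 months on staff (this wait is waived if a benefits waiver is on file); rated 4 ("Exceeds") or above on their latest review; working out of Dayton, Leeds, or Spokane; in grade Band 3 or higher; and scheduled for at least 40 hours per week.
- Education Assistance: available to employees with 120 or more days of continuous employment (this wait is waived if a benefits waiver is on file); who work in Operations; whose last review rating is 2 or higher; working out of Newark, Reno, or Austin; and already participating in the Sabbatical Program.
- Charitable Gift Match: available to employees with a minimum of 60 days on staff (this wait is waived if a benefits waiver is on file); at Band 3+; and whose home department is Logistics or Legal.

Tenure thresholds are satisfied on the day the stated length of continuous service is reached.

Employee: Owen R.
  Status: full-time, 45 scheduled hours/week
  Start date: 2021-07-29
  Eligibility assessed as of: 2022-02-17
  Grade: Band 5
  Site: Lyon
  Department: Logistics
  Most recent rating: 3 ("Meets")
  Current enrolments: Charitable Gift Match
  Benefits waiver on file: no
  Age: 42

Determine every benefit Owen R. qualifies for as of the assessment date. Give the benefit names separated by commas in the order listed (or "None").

Life Insurance, Charitable Gift Match

Service from 2021-07-29 to 2022-02-17: 203 days.
Annual Bonus Plan — status full-time ✓; service 203 days ≥ 26 weeks (≈182 days) ✓; grade Band 5 ≥ Band 3 ✓; 45 hrs/wk ≥ 24 ✓; rating 3 < 4 ✗ → not eligible.
Equipment Allowance — no waiver, service 203 days ≥ 6 weeks (≈42 days) ✓; dept Logistics ✗ → not eligible.
Life Insurance — status full-time ✓; no waiver, service 203 days ≥ 90 days ✓; dept Logistics ✓; grade Band 5 ≥ Band 2 ✓; 45 hrs/wk ≥ 25 ✓ → eligible.
Medical Plan — status full-time ✓; service 203 days < 3 years (≈1095 days) ✗ → not eligible.
Sabbatical Program — no waiver, service 203 days < 9 months (≈270 days) ✗ → not eligible.
Education Assistance — no waiver, service 203 days ≥ 120 days ✓; dept Logistics ✗ → not eligible.
Charitable Gift Match — no waiver, service 203 days ≥ 60 days ✓; grade Band 5 ≥ Band 3 ✓; dept Logistics ✓ → eligible.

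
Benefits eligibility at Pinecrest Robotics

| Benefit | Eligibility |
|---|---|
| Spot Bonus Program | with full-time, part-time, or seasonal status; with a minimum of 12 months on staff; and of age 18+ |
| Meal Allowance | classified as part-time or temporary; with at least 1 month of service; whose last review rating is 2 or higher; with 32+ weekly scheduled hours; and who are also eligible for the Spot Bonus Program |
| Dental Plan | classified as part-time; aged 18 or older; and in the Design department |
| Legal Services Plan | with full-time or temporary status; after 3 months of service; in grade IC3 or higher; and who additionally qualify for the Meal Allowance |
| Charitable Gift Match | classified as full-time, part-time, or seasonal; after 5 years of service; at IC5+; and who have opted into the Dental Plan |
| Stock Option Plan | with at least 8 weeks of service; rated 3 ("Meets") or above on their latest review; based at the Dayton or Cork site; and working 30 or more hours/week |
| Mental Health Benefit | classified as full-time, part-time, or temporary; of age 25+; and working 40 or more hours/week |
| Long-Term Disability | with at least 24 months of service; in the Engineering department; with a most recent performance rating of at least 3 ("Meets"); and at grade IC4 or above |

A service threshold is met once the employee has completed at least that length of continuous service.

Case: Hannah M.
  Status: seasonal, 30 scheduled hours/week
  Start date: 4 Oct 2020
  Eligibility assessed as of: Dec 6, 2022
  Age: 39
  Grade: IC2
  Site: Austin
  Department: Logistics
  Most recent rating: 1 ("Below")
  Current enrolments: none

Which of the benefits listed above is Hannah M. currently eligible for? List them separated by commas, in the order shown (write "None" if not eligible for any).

Service from 4 Oct 2020 to Dec 6, 2022: 793 days.
Spot Bonus Program — status seasonal ✓; service 793 days ≥ 12 months (≈360 days) ✓; age 39 ≥ 18 ✓ → eligible.
Meal Allowance — status seasonal ✗ (requires part-time or temporary) → not eligible.
Dental Plan — status seasonal ✗ (requires part-time) → not eligible.
Legal Services Plan — status seasonal ✗ (requires full-time or temporary) → not eligible.
Charitable Gift Match — status seasonal ✓; service 793 days < 5 years (≈1825 days) ✗ → not eligible.
Stock Option Plan — service 793 days ≥ 8 weeks (≈56 days) ✓; rating 1 < 3 ✗ → not eligible.
Mental Health Benefit — status seasonal ✗ (requires full-time, part-time, or temporary) → not eligible.
Long-Term Disability — service 793 days ≥ 24 months (≈720 days) ✓; dept Logistics ✗ → not eligible.

Spot Bonus Program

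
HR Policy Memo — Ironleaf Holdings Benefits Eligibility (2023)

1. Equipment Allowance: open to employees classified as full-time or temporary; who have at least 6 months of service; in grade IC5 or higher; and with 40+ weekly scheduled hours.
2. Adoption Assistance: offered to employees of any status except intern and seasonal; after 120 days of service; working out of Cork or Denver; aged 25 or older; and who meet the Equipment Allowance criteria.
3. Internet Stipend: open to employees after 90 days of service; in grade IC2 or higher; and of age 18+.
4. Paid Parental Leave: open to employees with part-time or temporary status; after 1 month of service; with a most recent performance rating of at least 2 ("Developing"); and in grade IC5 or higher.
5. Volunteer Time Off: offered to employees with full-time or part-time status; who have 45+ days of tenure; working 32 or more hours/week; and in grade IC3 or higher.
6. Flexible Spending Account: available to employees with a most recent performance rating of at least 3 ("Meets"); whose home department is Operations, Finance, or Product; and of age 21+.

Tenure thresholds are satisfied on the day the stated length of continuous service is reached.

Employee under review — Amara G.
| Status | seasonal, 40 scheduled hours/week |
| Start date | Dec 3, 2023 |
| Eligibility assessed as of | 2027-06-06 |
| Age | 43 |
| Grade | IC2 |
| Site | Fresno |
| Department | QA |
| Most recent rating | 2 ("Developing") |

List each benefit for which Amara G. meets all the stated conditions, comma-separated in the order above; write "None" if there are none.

Service from Dec 3, 2023 to 2027-06-06: 1281 days.
Equipment Allowance — status seasonal ✗ (requires full-time or temporary) → not eligible.
Adoption Assistance — status seasonal ✗ (excluded) → not eligible.
Internet Stipend — service 1281 days ≥ 90 days ✓; grade IC2 ≥ IC2 ✓; age 43 ≥ 18 ✓ → eligible.
Paid Parental Leave — status seasonal ✗ (requires part-time or temporary) → not eligible.
Volunteer Time Off — status seasonal ✗ (requires full-time or part-time) → not eligible.
Flexible Spending Account — rating 2 < 3 ✗ → not eligible.

Internet Stipend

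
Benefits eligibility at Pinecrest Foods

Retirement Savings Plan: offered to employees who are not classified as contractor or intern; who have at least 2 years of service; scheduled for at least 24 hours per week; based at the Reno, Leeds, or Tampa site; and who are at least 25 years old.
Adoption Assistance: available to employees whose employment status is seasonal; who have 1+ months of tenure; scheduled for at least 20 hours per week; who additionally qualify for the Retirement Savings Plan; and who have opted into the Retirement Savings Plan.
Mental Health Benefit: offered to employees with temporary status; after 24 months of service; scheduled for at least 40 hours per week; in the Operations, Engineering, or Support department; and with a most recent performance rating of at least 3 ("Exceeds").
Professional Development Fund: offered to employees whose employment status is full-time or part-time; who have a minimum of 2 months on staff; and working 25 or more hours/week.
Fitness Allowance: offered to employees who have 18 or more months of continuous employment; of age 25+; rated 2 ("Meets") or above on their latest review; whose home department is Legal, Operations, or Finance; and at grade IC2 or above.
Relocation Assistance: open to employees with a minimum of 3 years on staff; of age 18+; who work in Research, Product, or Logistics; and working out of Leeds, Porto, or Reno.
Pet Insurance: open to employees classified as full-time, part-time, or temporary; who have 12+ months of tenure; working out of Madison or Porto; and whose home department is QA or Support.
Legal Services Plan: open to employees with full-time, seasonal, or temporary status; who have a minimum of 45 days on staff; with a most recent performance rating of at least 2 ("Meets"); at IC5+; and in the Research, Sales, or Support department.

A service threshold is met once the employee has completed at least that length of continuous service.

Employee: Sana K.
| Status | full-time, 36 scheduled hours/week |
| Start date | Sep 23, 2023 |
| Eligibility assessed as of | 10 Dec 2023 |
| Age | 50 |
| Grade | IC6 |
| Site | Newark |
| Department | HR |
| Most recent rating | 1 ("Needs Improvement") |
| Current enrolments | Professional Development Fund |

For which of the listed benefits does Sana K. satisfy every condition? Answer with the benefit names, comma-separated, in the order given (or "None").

Service from Sep 23, 2023 to 10 Dec 2023: 78 days.
Retirement Savings Plan — status full-time ✓ (not excluded); service 78 days < 2 years (≈730 days) ✗ → not eligible.
Adoption Assistance — status full-time ✗ (requires seasonal) → not eligible.
Mental Health Benefit — status full-time ✗ (requires temporary) → not eligible.
Professional Development Fund — status full-time ✓; service 78 days ≥ 2 months (≈60 days) ✓; 36 hrs/wk ≥ 25 ✓ → eligible.
Fitness Allowance — service 78 days < 18 months (≈540 days) ✗ → not eligible.
Relocation Assistance — service 78 days < 3 years (≈1095 days) ✗ → not eligible.
Pet Insurance — status full-time ✓; service 78 days < 12 months (≈360 days) ✗ → not eligible.
Legal Services Plan — status full-time ✓; service 78 days ≥ 45 days ✓; rating 1 < 2 ✗ → not eligible.

Professional Development Fund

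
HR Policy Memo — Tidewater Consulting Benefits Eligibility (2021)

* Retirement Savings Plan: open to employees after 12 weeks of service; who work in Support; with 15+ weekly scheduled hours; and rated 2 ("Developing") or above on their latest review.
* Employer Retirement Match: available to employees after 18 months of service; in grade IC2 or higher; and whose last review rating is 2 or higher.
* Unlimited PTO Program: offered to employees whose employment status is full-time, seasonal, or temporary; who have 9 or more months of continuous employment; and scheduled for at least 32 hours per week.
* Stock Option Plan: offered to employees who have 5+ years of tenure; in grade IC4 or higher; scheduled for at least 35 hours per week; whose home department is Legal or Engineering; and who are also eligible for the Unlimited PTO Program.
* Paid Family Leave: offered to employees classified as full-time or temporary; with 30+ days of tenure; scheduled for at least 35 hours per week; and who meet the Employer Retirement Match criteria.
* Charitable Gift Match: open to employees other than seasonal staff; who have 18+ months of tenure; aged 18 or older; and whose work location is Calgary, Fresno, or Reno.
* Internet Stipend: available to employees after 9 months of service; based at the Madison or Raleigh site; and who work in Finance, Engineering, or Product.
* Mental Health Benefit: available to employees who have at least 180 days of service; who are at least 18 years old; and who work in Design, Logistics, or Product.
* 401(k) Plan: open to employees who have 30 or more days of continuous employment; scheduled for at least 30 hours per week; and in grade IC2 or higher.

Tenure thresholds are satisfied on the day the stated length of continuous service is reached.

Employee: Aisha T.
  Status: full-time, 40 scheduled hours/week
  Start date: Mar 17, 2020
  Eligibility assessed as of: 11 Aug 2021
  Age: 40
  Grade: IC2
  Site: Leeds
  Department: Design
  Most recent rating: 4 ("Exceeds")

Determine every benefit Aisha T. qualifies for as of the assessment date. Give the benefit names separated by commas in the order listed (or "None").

Unlimited PTO Program, Mental Health Benefit, 401(k) Plan

Service from Mar 17, 2020 to 11 Aug 2021: 512 days.
Retirement Savings Plan — service 512 days ≥ 12 weeks (≈84 days) ✓; dept Design ✗ → not eligible.
Employer Retirement Match — service 512 days < 18 months (≈540 days) ✗ → not eligible.
Unlimited PTO Program — status full-time ✓; service 512 days ≥ 9 months (≈270 days) ✓; 40 hrs/wk ≥ 32 ✓ → eligible.
Stock Option Plan — service 512 days < 5 years (≈1825 days) ✗ → not eligible.
Paid Family Leave — status full-time ✓; service 512 days ≥ 30 days ✓; 40 hrs/wk ≥ 35 ✓; not eligible for Employer Retirement Match ✗ → not eligible.
Charitable Gift Match — status full-time ✓ (not excluded); service 512 days < 18 months (≈540 days) ✗ → not eligible.
Internet Stipend — service 512 days ≥ 9 months (≈270 days) ✓; site Leeds ✗ (not Madison or Raleigh) → not eligible.
Mental Health Benefit — service 512 days ≥ 180 days ✓; age 40 ≥ 18 ✓; dept Design ✓ → eligible.
401(k) Plan — service 512 days ≥ 30 days ✓; 40 hrs/wk ≥ 30 ✓; grade IC2 ≥ IC2 ✓ → eligible.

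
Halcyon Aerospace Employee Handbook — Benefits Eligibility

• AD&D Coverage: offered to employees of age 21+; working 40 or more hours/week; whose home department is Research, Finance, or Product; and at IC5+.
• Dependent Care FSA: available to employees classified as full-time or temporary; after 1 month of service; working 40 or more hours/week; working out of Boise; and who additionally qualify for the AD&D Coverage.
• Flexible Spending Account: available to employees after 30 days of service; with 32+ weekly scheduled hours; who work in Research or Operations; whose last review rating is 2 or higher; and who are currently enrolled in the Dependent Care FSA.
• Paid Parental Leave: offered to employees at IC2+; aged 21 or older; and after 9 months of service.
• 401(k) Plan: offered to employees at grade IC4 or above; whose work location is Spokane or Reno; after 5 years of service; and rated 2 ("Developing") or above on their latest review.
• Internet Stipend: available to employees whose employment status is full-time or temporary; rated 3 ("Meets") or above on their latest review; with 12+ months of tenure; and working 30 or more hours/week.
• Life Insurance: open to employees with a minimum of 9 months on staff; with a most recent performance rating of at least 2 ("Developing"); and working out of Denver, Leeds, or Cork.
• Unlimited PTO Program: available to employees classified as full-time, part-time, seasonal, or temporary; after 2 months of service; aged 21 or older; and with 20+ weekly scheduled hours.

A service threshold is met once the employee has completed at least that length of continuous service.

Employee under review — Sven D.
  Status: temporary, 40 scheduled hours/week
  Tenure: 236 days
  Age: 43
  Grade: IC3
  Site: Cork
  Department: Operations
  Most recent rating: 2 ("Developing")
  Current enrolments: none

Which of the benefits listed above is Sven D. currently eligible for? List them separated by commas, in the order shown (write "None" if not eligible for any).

AD&D Coverage — age 43 ≥ 21 ✓; 40 hrs/wk ≥ 40 ✓; dept Operations ✗ → not eligible.
Dependent Care FSA — status temporary ✓; service 236 days ≥ 1 month (≈30 days) ✓; 40 hrs/wk ≥ 40 ✓; site Cork ✗ (not Boise) → not eligible.
Flexible Spending Account — service 236 days ≥ 30 days ✓; 40 hrs/wk ≥ 32 ✓; dept Operations ✓; rating 2 ≥ 2 ✓; not enrolled in Dependent Care FSA ✗ → not eligible.
Paid Parental Leave — grade IC3 ≥ IC2 ✓; age 43 ≥ 21 ✓; service 236 days < 9 months (≈270 days) ✗ → not eligible.
401(k) Plan — grade IC3 < IC4 ✗ → not eligible.
Internet Stipend — status temporary ✓; rating 2 < 3 ✗ → not eligible.
Life Insurance — service 236 days < 9 months (≈270 days) ✗ → not eligible.
Unlimited PTO Program — status temporary ✓; service 236 days ≥ 2 months (≈60 days) ✓; age 43 ≥ 21 ✓; 40 hrs/wk ≥ 20 ✓ → eligible.

Unlimited PTO Program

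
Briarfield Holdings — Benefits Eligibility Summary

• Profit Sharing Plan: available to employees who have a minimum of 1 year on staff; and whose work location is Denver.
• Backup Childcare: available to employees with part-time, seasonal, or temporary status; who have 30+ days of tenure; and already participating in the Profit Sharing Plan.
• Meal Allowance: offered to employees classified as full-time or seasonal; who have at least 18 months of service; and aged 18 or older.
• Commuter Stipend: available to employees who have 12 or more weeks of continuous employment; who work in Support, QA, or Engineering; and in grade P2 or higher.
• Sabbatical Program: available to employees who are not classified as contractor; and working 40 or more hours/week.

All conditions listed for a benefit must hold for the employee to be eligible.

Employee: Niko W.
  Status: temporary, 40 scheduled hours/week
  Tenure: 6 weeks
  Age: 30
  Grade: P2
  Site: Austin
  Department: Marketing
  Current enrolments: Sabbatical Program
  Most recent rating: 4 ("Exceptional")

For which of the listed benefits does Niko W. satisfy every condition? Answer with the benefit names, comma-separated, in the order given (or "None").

Profit Sharing Plan — service 6 weeks < 1 year (≈365 days) ✗ → not eligible.
Backup Childcare — status temporary ✓; service 6 weeks ≥ 30 days ✓; not enrolled in Profit Sharing Plan ✗ → not eligible.
Meal Allowance — status temporary ✗ (requires full-time or seasonal) → not eligible.
Commuter Stipend — service 6 weeks < 12 weeks ✗ → not eligible.
Sabbatical Program — status temporary ✓ (not excluded); 40 hrs/wk ≥ 40 ✓ → eligible.

Sabbatical Program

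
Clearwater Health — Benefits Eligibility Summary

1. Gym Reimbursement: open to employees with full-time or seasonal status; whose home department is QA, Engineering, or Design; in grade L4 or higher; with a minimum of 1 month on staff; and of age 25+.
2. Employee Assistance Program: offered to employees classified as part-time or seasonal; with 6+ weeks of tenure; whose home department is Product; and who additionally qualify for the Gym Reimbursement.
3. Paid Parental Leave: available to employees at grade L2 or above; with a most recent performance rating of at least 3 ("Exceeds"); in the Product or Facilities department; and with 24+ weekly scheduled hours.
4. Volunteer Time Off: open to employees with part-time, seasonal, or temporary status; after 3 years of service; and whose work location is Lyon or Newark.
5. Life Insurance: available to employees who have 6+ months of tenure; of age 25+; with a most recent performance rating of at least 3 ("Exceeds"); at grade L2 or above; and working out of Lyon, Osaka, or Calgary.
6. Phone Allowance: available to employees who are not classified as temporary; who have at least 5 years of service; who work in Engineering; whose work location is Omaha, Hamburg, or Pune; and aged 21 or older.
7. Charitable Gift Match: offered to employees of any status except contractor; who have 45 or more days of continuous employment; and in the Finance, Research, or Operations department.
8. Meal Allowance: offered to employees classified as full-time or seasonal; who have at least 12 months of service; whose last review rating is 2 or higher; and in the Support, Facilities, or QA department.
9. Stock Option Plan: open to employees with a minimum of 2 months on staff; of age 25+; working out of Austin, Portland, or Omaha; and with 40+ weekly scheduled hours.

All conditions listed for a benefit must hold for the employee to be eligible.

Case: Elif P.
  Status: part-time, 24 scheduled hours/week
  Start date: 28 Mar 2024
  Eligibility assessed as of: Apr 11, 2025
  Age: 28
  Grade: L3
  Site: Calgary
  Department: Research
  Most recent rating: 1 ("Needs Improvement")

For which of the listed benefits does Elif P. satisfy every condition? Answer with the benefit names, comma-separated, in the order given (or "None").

Charitable Gift Match

Service from 28 Mar 2024 to Apr 11, 2025: 379 days.
Gym Reimbursement — status part-time ✗ (requires full-time or seasonal) → not eligible.
Employee Assistance Program — status part-time ✓; service 379 days ≥ 6 weeks (≈42 days) ✓; dept Research ✗ → not eligible.
Paid Parental Leave — grade L3 ≥ L2 ✓; rating 1 < 3 ✗ → not eligible.
Volunteer Time Off — status part-time ✓; service 379 days < 3 years (≈1095 days) ✗ → not eligible.
Life Insurance — service 379 days ≥ 6 months (≈180 days) ✓; age 28 ≥ 25 ✓; rating 1 < 3 ✗ → not eligible.
Phone Allowance — status part-time ✓ (not excluded); service 379 days < 5 years (≈1825 days) ✗ → not eligible.
Charitable Gift Match — status part-time ✓ (not excluded); service 379 days ≥ 45 days ✓; dept Research ✓ → eligible.
Meal Allowance — status part-time ✗ (requires full-time or seasonal) → not eligible.
Stock Option Plan — service 379 days ≥ 2 months (≈60 days) ✓; age 28 ≥ 25 ✓; site Calgary ✗ (not Austin, Portland, or Omaha) → not eligible.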